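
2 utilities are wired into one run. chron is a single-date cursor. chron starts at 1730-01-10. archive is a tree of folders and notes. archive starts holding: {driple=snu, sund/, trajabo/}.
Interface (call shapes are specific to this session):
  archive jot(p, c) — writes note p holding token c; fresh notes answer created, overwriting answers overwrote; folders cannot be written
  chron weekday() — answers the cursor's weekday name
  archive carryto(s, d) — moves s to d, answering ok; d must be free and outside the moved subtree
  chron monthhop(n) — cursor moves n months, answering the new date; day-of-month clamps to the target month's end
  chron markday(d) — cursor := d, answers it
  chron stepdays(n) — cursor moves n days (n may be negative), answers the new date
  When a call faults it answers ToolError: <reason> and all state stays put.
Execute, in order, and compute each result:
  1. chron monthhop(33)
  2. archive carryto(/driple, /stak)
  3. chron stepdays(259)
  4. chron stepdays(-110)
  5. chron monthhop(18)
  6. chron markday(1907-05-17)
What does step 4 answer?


Answer: 1733-03-08

Derivation:
% chron monthhop n→33
[out] 1732-10-10
% archive carryto s→/driple d→/stak
[out] ok
% chron stepdays n→259
[out] 1733-06-26
% chron stepdays n→-110
[out] 1733-03-08
% chron monthhop n→18
[out] 1734-09-08
% chron markday d→1907-05-17
[out] 1907-05-17


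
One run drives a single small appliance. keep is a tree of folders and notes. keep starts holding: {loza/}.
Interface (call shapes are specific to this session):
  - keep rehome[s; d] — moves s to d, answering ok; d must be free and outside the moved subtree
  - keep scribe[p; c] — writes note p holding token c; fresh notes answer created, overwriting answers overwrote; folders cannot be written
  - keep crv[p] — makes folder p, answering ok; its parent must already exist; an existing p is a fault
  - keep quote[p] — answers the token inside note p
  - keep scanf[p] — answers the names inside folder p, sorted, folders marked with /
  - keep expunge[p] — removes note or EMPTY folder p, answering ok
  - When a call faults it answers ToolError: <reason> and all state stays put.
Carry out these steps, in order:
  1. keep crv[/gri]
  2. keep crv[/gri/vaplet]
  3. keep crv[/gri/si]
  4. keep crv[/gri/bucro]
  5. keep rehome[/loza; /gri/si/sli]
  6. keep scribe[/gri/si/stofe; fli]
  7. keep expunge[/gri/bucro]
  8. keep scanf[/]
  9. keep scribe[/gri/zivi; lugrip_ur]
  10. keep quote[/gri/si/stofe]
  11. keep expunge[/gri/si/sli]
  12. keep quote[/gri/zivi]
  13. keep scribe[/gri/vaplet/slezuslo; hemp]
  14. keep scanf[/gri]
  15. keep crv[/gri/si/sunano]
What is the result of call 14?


Answer: [si/, vaplet/, zivi]

Derivation:
Do: keep crv[p→/gri]
See: ok
Do: keep crv[p→/gri/vaplet]
See: ok
Do: keep crv[p→/gri/si]
See: ok
Do: keep crv[p→/gri/bucro]
See: ok
Do: keep rehome[s→/loza; d→/gri/si/sli]
See: ok
Do: keep scribe[p→/gri/si/stofe; c→fli]
See: created
Do: keep expunge[p→/gri/bucro]
See: ok
Do: keep scanf[p→/]
See: [gri/]
Do: keep scribe[p→/gri/zivi; c→lugrip_ur]
See: created
Do: keep quote[p→/gri/si/stofe]
See: fli
Do: keep expunge[p→/gri/si/sli]
See: ok
Do: keep quote[p→/gri/zivi]
See: lugrip_ur
Do: keep scribe[p→/gri/vaplet/slezuslo; c→hemp]
See: created
Do: keep scanf[p→/gri]
See: [si/, vaplet/, zivi]
Do: keep crv[p→/gri/si/sunano]
See: ok


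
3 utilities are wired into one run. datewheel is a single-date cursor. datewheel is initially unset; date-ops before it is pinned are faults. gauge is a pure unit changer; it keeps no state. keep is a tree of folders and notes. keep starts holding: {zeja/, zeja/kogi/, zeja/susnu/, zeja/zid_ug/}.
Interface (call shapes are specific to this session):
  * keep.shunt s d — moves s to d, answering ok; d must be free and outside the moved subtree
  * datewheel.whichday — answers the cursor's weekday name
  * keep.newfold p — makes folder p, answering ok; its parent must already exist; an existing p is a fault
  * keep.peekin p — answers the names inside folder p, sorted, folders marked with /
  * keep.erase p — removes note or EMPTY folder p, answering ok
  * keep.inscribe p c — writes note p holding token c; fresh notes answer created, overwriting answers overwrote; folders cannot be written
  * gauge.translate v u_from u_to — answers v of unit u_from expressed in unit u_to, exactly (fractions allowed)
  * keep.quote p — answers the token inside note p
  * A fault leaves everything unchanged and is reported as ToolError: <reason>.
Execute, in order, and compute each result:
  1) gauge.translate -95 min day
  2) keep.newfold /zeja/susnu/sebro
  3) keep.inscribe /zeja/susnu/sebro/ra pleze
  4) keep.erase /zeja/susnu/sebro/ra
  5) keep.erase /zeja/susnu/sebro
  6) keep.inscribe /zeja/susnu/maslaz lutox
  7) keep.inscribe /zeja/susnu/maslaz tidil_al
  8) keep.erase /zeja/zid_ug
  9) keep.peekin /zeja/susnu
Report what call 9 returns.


==> translate(v=-95, u_from=min, u_to=day)
<== -19/288
==> newfold(p=/zeja/susnu/sebro)
<== ok
==> inscribe(p=/zeja/susnu/sebro/ra, c=pleze)
<== created
==> erase(p=/zeja/susnu/sebro/ra)
<== ok
==> erase(p=/zeja/susnu/sebro)
<== ok
==> inscribe(p=/zeja/susnu/maslaz, c=lutox)
<== created
==> inscribe(p=/zeja/susnu/maslaz, c=tidil_al)
<== overwrote
==> erase(p=/zeja/zid_ug)
<== ok
==> peekin(p=/zeja/susnu)
<== [maslaz]

Answer: [maslaz]


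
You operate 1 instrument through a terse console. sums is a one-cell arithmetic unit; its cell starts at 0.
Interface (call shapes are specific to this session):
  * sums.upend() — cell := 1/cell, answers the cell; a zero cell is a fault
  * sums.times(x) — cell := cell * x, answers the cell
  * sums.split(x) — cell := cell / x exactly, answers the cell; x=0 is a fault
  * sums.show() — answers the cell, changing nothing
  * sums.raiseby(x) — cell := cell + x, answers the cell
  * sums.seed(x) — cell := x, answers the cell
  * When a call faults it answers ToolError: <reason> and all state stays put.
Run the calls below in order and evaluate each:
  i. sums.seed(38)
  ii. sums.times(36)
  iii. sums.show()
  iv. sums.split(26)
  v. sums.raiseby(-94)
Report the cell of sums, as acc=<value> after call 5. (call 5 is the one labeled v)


Answer: acc=-538/13

Derivation:
% sums.seed(x='38') : 38
% sums.times(x='36') : 1368
% sums.show() : 1368
% sums.split(x='26') : 684/13
% sums.raiseby(x='-94') : -538/13


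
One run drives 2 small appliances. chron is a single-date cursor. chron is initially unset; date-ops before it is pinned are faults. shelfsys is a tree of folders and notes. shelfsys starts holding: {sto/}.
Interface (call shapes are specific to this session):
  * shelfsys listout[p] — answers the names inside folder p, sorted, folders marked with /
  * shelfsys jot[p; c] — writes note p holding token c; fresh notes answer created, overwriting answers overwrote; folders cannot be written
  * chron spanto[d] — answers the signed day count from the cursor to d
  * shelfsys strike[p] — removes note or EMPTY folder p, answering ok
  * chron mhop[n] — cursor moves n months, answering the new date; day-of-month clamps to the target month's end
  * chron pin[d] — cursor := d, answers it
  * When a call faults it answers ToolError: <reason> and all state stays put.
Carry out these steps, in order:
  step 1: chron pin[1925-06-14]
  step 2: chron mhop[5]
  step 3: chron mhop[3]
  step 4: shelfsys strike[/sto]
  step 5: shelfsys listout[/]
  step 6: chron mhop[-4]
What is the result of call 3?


% chron pin(d: 1925-06-14) -> 1925-06-14
% chron mhop(n: 5) -> 1925-11-14
% chron mhop(n: 3) -> 1926-02-14
% shelfsys strike(p: /sto) -> ok
% shelfsys listout(p: /) -> []
% chron mhop(n: -4) -> 1925-10-14

Answer: 1926-02-14


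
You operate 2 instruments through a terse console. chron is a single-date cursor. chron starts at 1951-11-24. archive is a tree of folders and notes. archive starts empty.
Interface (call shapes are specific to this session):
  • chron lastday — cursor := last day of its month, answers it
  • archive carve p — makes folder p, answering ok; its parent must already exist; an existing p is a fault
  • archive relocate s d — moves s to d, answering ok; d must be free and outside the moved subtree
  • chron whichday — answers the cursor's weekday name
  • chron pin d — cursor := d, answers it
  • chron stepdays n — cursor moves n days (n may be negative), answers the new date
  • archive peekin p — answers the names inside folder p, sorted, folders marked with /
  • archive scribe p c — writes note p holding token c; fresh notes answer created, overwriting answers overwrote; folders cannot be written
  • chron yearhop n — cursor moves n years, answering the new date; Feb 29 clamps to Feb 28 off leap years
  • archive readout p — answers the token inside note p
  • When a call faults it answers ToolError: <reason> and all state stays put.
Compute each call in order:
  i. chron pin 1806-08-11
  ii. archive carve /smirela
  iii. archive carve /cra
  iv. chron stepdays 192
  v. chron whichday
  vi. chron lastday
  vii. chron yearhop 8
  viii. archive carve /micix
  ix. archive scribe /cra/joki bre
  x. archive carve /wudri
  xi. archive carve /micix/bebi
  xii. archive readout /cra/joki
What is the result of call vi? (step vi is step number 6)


Step: chron pin[d→1806-08-11]
Result: 1806-08-11
Step: archive carve[p→/smirela]
Result: ok
Step: archive carve[p→/cra]
Result: ok
Step: chron stepdays[n→192]
Result: 1807-02-19
Step: chron whichday[]
Result: Thursday
Step: chron lastday[]
Result: 1807-02-28
Step: chron yearhop[n→8]
Result: 1815-02-28
Step: archive carve[p→/micix]
Result: ok
Step: archive scribe[p→/cra/joki; c→bre]
Result: created
Step: archive carve[p→/wudri]
Result: ok
Step: archive carve[p→/micix/bebi]
Result: ok
Step: archive readout[p→/cra/joki]
Result: bre

Answer: 1807-02-28


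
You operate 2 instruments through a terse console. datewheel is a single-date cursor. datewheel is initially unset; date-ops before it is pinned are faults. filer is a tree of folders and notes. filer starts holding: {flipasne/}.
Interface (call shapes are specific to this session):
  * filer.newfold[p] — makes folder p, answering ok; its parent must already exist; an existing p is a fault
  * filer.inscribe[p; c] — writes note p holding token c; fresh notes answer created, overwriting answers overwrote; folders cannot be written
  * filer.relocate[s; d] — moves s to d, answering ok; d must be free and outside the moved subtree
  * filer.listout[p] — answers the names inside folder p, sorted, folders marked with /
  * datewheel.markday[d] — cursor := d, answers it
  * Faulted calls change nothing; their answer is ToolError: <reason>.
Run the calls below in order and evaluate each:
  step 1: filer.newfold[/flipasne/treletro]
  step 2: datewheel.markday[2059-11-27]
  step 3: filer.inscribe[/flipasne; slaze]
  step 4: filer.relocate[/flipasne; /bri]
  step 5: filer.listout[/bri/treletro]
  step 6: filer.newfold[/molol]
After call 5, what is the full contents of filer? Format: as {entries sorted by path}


Answer: {bri/, bri/treletro/}

Derivation:
% newfold p: /flipasne/treletro
[out] ok
% markday d: 2059-11-27
[out] 2059-11-27
% inscribe p: /flipasne c: slaze
[out] ToolError: is a directory
% relocate s: /flipasne d: /bri
[out] ok
% listout p: /bri/treletro
[out] []
% newfold p: /molol
[out] ok


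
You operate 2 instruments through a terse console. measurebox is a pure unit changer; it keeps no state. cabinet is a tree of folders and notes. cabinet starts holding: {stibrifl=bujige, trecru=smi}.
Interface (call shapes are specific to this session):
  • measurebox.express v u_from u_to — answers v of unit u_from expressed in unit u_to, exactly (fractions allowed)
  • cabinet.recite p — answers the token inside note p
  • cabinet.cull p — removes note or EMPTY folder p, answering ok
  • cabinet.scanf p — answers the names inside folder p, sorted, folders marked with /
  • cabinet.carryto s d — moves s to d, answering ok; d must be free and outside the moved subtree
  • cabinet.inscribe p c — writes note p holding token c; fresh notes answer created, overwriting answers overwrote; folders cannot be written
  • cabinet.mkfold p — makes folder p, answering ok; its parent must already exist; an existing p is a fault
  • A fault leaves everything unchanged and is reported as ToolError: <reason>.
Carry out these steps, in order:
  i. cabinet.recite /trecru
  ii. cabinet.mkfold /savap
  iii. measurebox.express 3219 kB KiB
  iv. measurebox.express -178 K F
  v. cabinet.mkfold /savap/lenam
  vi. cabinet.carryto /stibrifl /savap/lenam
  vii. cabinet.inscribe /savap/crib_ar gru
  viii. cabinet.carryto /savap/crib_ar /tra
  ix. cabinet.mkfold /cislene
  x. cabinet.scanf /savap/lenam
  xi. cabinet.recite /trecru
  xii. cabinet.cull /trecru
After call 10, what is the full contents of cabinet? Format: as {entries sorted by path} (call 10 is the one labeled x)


Next I call recite with p: /trecru, and observe smi.
Now I run mkfold with p: /savap: ok.
I run express with v: 3219, u_from: kB, u_to: KiB, — result: 402375/128.
I run express with v: -178, u_from: K, u_to: F, yielding -78007/100.
I try mkfold with p: /savap/lenam, which returns ok.
I run carryto with s: /stibrifl, d: /savap/lenam, yielding ToolError: exists.
I try inscribe with p: /savap/crib_ar, c: gru: created.
Calling carryto with s: /savap/crib_ar, d: /tra, yielding ok.
I try mkfold with p: /cislene, giving ok.
Using scanf with p: /savap/lenam, which returns [].
Now I run recite with p: /trecru, — result: smi.
Calling cull with p: /trecru, and observe ok.

Answer: {cislene/, savap/, savap/lenam/, stibrifl=bujige, tra=gru, trecru=smi}


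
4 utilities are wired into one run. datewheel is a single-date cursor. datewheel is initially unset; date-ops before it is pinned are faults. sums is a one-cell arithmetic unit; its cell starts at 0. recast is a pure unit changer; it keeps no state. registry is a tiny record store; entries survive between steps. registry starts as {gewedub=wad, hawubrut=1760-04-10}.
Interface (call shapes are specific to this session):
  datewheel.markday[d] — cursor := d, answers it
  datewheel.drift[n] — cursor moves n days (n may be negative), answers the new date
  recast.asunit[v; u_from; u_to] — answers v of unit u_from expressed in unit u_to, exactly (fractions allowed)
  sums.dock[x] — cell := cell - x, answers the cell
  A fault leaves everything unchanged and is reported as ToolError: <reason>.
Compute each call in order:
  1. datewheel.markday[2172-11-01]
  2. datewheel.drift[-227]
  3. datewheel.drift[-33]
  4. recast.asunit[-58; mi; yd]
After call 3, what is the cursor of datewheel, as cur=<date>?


I invoke datewheel.markday on 2172-11-01, giving 2172-11-01.
I run datewheel.drift on -227, — result: 2172-03-19.
Next I call datewheel.drift on -33, and see 2172-02-15.
Invoking recast.asunit on -58, mi, yd, — result: -102080.

Answer: cur=2172-02-15


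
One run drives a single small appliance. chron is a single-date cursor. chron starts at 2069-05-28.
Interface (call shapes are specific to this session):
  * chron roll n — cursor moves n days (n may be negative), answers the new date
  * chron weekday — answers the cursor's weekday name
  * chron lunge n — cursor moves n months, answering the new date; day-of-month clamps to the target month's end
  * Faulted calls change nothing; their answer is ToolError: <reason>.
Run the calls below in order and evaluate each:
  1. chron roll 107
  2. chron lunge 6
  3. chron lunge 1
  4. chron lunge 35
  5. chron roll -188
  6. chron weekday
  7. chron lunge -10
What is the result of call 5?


Answer: 2072-09-05

Derivation:
Step: chron roll[n='107']
Result: 2069-09-12
Step: chron lunge[n='6']
Result: 2070-03-12
Step: chron lunge[n='1']
Result: 2070-04-12
Step: chron lunge[n='35']
Result: 2073-03-12
Step: chron roll[n='-188']
Result: 2072-09-05
Step: chron weekday[]
Result: Monday
Step: chron lunge[n='-10']
Result: 2071-11-05


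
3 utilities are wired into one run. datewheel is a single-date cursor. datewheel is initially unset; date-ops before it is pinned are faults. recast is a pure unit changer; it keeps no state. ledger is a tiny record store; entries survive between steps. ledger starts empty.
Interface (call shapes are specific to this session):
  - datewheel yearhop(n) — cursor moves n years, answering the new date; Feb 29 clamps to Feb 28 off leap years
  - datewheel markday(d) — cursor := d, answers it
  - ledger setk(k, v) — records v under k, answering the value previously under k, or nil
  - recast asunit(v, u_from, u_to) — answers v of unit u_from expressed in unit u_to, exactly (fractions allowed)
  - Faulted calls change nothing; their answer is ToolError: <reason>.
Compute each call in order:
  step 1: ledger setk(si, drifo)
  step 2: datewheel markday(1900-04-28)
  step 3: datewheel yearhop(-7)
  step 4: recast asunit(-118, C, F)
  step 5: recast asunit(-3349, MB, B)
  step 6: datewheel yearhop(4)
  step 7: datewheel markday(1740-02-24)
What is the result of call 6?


Step: ledger setk[k='si'; v='drifo']
Result: nil
Step: datewheel markday[d='1900-04-28']
Result: 1900-04-28
Step: datewheel yearhop[n='-7']
Result: 1893-04-28
Step: recast asunit[v='-118'; u_from='C'; u_to='F']
Result: -902/5
Step: recast asunit[v='-3349'; u_from='MB'; u_to='B']
Result: -3349000000
Step: datewheel yearhop[n='4']
Result: 1897-04-28
Step: datewheel markday[d='1740-02-24']
Result: 1740-02-24

Answer: 1897-04-28


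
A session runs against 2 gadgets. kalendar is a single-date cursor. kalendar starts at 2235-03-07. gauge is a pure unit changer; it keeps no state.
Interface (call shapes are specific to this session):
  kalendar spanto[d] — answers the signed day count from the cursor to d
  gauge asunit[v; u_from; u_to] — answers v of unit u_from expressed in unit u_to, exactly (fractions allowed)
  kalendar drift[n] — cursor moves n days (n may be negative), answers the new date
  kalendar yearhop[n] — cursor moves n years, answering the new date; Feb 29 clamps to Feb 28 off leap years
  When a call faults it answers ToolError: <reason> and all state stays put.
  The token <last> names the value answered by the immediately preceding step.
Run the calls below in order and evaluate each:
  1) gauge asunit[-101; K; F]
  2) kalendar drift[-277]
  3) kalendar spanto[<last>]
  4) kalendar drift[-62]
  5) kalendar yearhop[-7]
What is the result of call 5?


Answer: 2227-04-02

Derivation:
==> gauge asunit(v: -101, u_from: K, u_to: F)
<== -64147/100
==> kalendar drift(n: -277)
<== 2234-06-03
==> kalendar spanto(d: <last>)
<== 0
==> kalendar drift(n: -62)
<== 2234-04-02
==> kalendar yearhop(n: -7)
<== 2227-04-02


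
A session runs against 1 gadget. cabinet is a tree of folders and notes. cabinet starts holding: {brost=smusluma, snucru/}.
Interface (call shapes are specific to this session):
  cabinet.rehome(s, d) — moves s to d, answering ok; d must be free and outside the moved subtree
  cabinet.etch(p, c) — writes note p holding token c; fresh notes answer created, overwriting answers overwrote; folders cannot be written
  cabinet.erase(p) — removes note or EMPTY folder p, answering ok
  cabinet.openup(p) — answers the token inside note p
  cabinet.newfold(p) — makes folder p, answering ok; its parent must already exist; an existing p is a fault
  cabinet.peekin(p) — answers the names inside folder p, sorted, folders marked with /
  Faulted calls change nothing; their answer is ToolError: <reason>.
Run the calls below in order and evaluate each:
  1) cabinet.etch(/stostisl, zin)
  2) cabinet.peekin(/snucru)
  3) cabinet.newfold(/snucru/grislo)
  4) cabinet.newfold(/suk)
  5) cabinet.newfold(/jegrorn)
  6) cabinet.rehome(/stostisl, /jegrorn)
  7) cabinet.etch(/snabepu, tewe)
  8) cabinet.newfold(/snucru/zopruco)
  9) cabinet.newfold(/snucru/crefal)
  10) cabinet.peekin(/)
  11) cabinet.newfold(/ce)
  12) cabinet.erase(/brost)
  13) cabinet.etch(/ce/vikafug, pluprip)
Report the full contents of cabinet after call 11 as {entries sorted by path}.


Using cabinet.etch on p='/stostisl', c='zin': created.
I invoke cabinet.peekin on p='/snucru', — result: [].
I run cabinet.newfold on p='/snucru/grislo', and see ok.
I run cabinet.newfold on p='/suk', and get ok.
I use cabinet.newfold on p='/jegrorn', and see ok.
Invoking cabinet.rehome on s='/stostisl', d='/jegrorn', yielding ToolError: exists.
I run cabinet.etch on p='/snabepu', c='tewe', — result: created.
I try cabinet.newfold on p='/snucru/zopruco', and see ok.
I use cabinet.newfold on p='/snucru/crefal', giving ok.
Calling cabinet.peekin on p='/', and get [brost, jegrorn/, snabepu, snucru/, stostisl, suk/].
I run cabinet.newfold on p='/ce', which returns ok.
Invoking cabinet.erase on p='/brost': ok.
I call cabinet.etch on p='/ce/vikafug', c='pluprip', — result: created.

Answer: {brost=smusluma, ce/, jegrorn/, snabepu=tewe, snucru/, snucru/crefal/, snucru/grislo/, snucru/zopruco/, stostisl=zin, suk/}


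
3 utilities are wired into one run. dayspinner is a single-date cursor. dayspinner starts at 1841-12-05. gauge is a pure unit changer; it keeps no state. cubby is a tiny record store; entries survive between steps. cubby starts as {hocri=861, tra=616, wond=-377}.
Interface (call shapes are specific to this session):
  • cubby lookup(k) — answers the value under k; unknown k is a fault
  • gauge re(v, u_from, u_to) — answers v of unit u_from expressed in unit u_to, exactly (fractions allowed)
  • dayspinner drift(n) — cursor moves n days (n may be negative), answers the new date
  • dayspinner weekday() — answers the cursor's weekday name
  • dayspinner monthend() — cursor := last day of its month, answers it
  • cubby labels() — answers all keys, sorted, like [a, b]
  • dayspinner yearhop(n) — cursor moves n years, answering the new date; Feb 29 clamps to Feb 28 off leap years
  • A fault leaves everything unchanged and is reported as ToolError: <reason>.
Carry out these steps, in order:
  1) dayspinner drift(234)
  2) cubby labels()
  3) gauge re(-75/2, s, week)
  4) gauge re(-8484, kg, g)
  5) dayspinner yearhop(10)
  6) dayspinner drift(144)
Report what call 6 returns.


-> dayspinner drift(n=234)
<- 1842-07-27
-> cubby labels()
<- [hocri, tra, wond]
-> gauge re(v=-75/2, u_from=s, u_to=week)
<- -1/16128
-> gauge re(v=-8484, u_from=kg, u_to=g)
<- -8484000
-> dayspinner yearhop(n=10)
<- 1852-07-27
-> dayspinner drift(n=144)
<- 1852-12-18

Answer: 1852-12-18


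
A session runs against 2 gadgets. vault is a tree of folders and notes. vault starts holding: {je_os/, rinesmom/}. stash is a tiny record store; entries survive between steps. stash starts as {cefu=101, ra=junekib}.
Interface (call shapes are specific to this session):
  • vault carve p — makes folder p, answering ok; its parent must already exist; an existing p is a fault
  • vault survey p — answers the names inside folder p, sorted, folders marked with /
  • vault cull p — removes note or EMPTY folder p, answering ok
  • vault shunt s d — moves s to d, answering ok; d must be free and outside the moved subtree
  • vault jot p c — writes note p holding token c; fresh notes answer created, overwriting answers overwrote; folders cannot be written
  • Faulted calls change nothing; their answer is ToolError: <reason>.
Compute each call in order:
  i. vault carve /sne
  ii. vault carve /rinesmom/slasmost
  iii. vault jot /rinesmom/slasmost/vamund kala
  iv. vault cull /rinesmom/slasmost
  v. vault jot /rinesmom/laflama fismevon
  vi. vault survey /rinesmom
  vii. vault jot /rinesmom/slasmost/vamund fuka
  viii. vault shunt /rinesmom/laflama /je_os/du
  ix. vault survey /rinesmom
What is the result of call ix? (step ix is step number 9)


Answer: [slasmost/]

Derivation:
>> vault carve(p='/sne')
<< ok
>> vault carve(p='/rinesmom/slasmost')
<< ok
>> vault jot(p='/rinesmom/slasmost/vamund', c='kala')
<< created
>> vault cull(p='/rinesmom/slasmost')
<< ToolError: not empty
>> vault jot(p='/rinesmom/laflama', c='fismevon')
<< created
>> vault survey(p='/rinesmom')
<< [laflama, slasmost/]
>> vault jot(p='/rinesmom/slasmost/vamund', c='fuka')
<< overwrote
>> vault shunt(s='/rinesmom/laflama', d='/je_os/du')
<< ok
>> vault survey(p='/rinesmom')
<< [slasmost/]


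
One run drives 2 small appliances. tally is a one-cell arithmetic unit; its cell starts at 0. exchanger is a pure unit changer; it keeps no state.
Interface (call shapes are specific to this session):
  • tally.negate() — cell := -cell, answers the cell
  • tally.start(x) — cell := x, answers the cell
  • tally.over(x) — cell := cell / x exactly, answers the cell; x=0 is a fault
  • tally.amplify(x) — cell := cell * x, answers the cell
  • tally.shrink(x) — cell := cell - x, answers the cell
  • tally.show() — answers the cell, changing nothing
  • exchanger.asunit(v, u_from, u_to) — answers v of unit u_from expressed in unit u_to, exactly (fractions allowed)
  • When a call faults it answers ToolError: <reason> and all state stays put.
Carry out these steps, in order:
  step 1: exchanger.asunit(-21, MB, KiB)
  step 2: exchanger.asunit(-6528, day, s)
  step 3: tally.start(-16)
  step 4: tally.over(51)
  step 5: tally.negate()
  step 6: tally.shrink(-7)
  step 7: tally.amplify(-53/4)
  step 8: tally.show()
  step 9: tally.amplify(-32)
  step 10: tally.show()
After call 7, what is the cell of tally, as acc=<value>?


Answer: acc=-19769/204

Derivation:
[in] exchanger.asunit v: -21 u_from: MB u_to: KiB
  -328125/16
[in] exchanger.asunit v: -6528 u_from: day u_to: s
  -564019200
[in] tally.start x: -16
  -16
[in] tally.over x: 51
  -16/51
[in] tally.negate
  16/51
[in] tally.shrink x: -7
  373/51
[in] tally.amplify x: -53/4
  -19769/204
[in] tally.show
  -19769/204
[in] tally.amplify x: -32
  158152/51
[in] tally.show
  158152/51


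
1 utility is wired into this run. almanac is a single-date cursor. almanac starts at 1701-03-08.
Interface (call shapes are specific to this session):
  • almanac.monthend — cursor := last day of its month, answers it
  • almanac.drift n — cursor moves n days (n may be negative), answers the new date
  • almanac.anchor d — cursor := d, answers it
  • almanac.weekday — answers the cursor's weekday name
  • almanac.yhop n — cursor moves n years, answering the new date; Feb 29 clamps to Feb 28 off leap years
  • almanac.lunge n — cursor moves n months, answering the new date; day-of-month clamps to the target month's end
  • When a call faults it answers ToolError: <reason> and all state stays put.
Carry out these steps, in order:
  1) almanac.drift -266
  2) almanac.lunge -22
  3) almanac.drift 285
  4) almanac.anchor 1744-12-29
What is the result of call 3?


-- 1. almanac.drift(n=-266) : 1700-06-15
-- 2. almanac.lunge(n=-22) : 1698-08-15
-- 3. almanac.drift(n=285) : 1699-05-27
-- 4. almanac.anchor(d=1744-12-29) : 1744-12-29

Answer: 1699-05-27


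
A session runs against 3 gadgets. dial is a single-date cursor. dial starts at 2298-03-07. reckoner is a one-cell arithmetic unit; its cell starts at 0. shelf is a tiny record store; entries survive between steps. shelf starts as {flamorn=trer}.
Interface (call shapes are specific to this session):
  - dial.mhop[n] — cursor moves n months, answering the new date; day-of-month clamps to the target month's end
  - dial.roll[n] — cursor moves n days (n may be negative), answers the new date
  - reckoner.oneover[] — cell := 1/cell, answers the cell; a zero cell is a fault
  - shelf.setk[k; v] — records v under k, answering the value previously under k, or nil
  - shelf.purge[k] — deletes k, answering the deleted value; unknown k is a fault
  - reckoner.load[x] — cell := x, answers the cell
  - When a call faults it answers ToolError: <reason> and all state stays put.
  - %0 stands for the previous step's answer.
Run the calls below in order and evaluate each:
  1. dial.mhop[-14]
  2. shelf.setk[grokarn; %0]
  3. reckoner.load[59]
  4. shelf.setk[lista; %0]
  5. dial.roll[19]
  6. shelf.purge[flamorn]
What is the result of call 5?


Answer: 2297-01-26

Derivation:
I call dial.mhop on n=-14, and see 2297-01-07.
I use shelf.setk on k=grokarn, v=%0: nil.
I call reckoner.load on x=59: 59.
Invoking shelf.setk on k=lista, v=%0: nil.
I run dial.roll on n=19, giving 2297-01-26.
I invoke shelf.purge on k=flamorn: trer.


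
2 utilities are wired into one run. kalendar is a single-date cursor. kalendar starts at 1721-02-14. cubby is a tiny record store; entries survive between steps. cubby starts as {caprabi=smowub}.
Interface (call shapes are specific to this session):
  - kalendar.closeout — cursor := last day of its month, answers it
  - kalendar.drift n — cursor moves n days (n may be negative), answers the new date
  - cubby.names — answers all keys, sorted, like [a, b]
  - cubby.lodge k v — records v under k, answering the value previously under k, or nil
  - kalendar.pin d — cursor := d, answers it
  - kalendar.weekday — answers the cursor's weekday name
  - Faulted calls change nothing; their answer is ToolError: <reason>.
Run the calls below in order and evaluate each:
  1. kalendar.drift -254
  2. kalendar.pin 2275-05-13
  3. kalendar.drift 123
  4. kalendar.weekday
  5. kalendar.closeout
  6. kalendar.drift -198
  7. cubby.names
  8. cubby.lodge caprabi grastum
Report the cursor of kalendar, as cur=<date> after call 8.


Answer: cur=2275-03-16

Derivation:
Now I run kalendar.drift on -254, and get 1720-06-05.
Then kalendar.pin on 2275-05-13, and observe 2275-05-13.
I invoke kalendar.drift on 123, and see 2275-09-13.
I try kalendar.weekday, yielding Monday.
Invoking kalendar.closeout(), and get 2275-09-30.
Then kalendar.drift on -198, and get 2275-03-16.
I invoke cubby.names: [caprabi].
I run cubby.lodge on caprabi, grastum, and get smowub.


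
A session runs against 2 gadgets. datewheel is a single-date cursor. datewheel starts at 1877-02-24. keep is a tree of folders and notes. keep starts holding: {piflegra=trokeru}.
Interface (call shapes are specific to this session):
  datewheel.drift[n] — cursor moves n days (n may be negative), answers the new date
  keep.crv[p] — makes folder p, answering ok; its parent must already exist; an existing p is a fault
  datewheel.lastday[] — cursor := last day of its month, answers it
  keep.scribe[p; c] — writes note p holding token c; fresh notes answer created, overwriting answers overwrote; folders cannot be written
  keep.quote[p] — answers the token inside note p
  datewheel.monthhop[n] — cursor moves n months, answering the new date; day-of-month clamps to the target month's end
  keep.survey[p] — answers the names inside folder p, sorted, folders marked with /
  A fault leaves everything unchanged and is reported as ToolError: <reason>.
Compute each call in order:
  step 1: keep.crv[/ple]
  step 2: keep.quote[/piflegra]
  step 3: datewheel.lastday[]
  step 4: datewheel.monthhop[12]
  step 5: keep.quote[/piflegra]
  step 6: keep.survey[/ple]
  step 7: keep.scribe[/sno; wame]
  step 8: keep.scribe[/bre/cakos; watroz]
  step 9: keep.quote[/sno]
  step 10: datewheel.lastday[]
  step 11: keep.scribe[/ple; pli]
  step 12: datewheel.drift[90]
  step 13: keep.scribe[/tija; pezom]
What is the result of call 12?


Answer: 1878-05-29

Derivation:
% keep.crv(p→/ple) ~> ok
% keep.quote(p→/piflegra) ~> trokeru
% datewheel.lastday() ~> 1877-02-28
% datewheel.monthhop(n→12) ~> 1878-02-28
% keep.quote(p→/piflegra) ~> trokeru
% keep.survey(p→/ple) ~> []
% keep.scribe(p→/sno, c→wame) ~> created
% keep.scribe(p→/bre/cakos, c→watroz) ~> ToolError: no parent
% keep.quote(p→/sno) ~> wame
% datewheel.lastday() ~> 1878-02-28
% keep.scribe(p→/ple, c→pli) ~> ToolError: is a directory
% datewheel.drift(n→90) ~> 1878-05-29
% keep.scribe(p→/tija, c→pezom) ~> created


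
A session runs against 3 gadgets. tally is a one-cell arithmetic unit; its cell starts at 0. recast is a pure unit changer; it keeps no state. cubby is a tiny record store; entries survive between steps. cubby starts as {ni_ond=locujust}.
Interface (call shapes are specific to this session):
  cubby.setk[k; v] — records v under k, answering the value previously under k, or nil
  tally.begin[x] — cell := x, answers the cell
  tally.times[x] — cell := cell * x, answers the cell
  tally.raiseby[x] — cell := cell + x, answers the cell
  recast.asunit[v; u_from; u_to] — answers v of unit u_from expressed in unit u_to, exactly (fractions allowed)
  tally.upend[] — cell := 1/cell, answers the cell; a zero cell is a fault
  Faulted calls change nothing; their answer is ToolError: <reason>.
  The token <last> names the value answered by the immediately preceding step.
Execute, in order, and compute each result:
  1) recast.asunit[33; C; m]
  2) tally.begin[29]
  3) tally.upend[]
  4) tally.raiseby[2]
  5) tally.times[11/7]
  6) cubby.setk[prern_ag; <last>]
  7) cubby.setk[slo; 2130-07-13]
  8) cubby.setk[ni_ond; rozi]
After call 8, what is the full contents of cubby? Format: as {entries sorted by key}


[in] asunit v='33' u_from='C' u_to='m'
:: ToolError: incompatible units
[in] begin x='29'
:: 29
[in] upend
:: 1/29
[in] raiseby x='2'
:: 59/29
[in] times x='11/7'
:: 649/203
[in] setk k='prern_ag' v='<last>'
:: nil
[in] setk k='slo' v='2130-07-13'
:: nil
[in] setk k='ni_ond' v='rozi'
:: locujust

Answer: {ni_ond=rozi, prern_ag=649/203, slo=2130-07-13}


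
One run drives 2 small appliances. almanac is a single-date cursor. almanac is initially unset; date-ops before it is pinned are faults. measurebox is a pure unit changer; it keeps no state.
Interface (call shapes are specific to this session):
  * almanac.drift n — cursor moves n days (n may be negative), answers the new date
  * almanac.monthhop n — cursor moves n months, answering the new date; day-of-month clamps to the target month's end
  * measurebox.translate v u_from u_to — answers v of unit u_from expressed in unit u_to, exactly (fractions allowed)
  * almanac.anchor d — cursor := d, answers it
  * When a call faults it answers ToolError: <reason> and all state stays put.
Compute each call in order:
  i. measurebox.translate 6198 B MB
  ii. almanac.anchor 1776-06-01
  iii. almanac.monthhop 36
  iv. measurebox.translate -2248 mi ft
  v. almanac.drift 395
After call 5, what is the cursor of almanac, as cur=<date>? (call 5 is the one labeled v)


>> measurebox.translate(v='6198', u_from='B', u_to='MB')
<< 3099/500000
>> almanac.anchor(d='1776-06-01')
<< 1776-06-01
>> almanac.monthhop(n='36')
<< 1779-06-01
>> measurebox.translate(v='-2248', u_from='mi', u_to='ft')
<< -11869440
>> almanac.drift(n='395')
<< 1780-06-30

Answer: cur=1780-06-30


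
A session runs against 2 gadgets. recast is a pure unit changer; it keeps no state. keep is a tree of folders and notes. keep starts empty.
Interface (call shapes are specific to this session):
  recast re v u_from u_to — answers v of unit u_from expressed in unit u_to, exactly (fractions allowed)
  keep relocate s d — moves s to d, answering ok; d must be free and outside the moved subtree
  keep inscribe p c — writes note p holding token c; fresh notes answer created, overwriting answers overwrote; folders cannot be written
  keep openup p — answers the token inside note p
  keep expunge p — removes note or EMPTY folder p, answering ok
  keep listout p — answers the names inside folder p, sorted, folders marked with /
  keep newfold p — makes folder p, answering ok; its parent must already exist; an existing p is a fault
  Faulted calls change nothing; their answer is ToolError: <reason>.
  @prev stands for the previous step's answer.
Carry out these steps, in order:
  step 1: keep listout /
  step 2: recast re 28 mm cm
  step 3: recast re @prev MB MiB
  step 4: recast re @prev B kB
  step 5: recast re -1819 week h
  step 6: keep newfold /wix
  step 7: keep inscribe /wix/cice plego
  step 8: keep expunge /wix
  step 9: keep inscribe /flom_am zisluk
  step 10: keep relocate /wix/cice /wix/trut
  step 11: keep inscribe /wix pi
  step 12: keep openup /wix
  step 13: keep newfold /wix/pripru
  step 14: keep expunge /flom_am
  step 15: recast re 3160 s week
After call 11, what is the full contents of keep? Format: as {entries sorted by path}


Answer: {flom_am=zisluk, wix/, wix/trut=plego}

Derivation:
CALL keep listout[p=/]
RET  []
CALL recast re[v=28; u_from=mm; u_to=cm]
RET  14/5
CALL recast re[v=@prev; u_from=MB; u_to=MiB]
RET  21875/8192
CALL recast re[v=@prev; u_from=B; u_to=kB]
RET  175/65536
CALL recast re[v=-1819; u_from=week; u_to=h]
RET  -305592
CALL keep newfold[p=/wix]
RET  ok
CALL keep inscribe[p=/wix/cice; c=plego]
RET  created
CALL keep expunge[p=/wix]
RET  ToolError: not empty
CALL keep inscribe[p=/flom_am; c=zisluk]
RET  created
CALL keep relocate[s=/wix/cice; d=/wix/trut]
RET  ok
CALL keep inscribe[p=/wix; c=pi]
RET  ToolError: is a directory
CALL keep openup[p=/wix]
RET  ToolError: is a directory
CALL keep newfold[p=/wix/pripru]
RET  ok
CALL keep expunge[p=/flom_am]
RET  ok
CALL recast re[v=3160; u_from=s; u_to=week]
RET  79/15120


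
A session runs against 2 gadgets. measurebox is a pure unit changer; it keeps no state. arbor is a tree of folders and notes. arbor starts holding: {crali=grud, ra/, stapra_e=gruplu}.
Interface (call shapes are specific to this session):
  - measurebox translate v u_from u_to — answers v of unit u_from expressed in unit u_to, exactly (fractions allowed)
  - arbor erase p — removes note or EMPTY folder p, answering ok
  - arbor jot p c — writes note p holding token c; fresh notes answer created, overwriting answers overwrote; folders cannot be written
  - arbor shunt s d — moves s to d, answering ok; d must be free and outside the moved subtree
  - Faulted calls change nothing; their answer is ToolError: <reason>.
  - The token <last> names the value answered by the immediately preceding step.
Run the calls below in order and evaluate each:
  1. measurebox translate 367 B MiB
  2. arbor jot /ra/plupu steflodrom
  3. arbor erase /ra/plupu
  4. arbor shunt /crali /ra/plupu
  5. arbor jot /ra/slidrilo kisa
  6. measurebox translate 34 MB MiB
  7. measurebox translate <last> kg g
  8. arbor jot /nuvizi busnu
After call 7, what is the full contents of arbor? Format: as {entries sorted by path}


Answer: {ra/, ra/plupu=grud, ra/slidrilo=kisa, stapra_e=gruplu}

Derivation:
CALL measurebox translate[v: 367; u_from: B; u_to: MiB]
RET  367/1048576
CALL arbor jot[p: /ra/plupu; c: steflodrom]
RET  created
CALL arbor erase[p: /ra/plupu]
RET  ok
CALL arbor shunt[s: /crali; d: /ra/plupu]
RET  ok
CALL arbor jot[p: /ra/slidrilo; c: kisa]
RET  created
CALL measurebox translate[v: 34; u_from: MB; u_to: MiB]
RET  265625/8192
CALL measurebox translate[v: <last>; u_from: kg; u_to: g]
RET  33203125/1024
CALL arbor jot[p: /nuvizi; c: busnu]
RET  created


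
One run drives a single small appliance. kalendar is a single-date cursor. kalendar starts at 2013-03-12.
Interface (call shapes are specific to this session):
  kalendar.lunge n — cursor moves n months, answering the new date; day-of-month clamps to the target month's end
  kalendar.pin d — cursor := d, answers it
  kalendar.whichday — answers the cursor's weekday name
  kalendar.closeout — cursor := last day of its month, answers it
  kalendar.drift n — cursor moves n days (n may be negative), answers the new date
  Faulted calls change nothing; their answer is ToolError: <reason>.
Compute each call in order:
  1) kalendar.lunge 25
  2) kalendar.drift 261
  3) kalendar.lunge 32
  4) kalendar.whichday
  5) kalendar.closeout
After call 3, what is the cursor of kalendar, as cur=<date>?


> lunge 25
:: 2015-04-12
> drift 261
:: 2015-12-29
> lunge 32
:: 2018-08-29
> whichday
:: Wednesday
> closeout
:: 2018-08-31

Answer: cur=2018-08-29


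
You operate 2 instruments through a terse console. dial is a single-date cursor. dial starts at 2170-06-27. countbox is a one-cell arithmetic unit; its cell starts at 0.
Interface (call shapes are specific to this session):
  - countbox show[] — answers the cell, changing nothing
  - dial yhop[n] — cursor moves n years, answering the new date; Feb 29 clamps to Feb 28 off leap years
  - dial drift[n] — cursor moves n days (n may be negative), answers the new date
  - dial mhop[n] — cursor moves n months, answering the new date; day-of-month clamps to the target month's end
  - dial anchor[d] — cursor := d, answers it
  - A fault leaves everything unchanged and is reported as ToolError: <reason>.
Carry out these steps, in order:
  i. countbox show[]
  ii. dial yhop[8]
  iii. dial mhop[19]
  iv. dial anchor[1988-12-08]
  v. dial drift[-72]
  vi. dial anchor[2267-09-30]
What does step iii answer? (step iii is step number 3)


Answer: 2180-01-27

Derivation:
% countbox show
[out] 0
% dial yhop n='8'
[out] 2178-06-27
% dial mhop n='19'
[out] 2180-01-27
% dial anchor d='1988-12-08'
[out] 1988-12-08
% dial drift n='-72'
[out] 1988-09-27
% dial anchor d='2267-09-30'
[out] 2267-09-30
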